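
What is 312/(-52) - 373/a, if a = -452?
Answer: -2339/452 ≈ -5.1748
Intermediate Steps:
312/(-52) - 373/a = 312/(-52) - 373/(-452) = 312*(-1/52) - 373*(-1/452) = -6 + 373/452 = -2339/452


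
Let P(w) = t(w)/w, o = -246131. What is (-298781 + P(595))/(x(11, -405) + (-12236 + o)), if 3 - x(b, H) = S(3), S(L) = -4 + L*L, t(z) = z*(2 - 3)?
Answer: 99594/86123 ≈ 1.1564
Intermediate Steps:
t(z) = -z (t(z) = z*(-1) = -z)
P(w) = -1 (P(w) = (-w)/w = -1)
S(L) = -4 + L**2
x(b, H) = -2 (x(b, H) = 3 - (-4 + 3**2) = 3 - (-4 + 9) = 3 - 1*5 = 3 - 5 = -2)
(-298781 + P(595))/(x(11, -405) + (-12236 + o)) = (-298781 - 1)/(-2 + (-12236 - 246131)) = -298782/(-2 - 258367) = -298782/(-258369) = -298782*(-1/258369) = 99594/86123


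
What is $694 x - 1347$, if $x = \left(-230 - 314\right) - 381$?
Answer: $-643297$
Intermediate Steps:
$x = -925$ ($x = -544 - 381 = -925$)
$694 x - 1347 = 694 \left(-925\right) - 1347 = -641950 - 1347 = -643297$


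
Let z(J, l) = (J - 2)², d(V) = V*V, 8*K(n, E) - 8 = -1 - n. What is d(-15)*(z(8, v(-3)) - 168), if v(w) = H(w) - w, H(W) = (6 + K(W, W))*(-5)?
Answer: -29700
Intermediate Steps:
K(n, E) = 7/8 - n/8 (K(n, E) = 1 + (-1 - n)/8 = 1 + (-⅛ - n/8) = 7/8 - n/8)
d(V) = V²
H(W) = -275/8 + 5*W/8 (H(W) = (6 + (7/8 - W/8))*(-5) = (55/8 - W/8)*(-5) = -275/8 + 5*W/8)
v(w) = -275/8 - 3*w/8 (v(w) = (-275/8 + 5*w/8) - w = -275/8 - 3*w/8)
z(J, l) = (-2 + J)²
d(-15)*(z(8, v(-3)) - 168) = (-15)²*((-2 + 8)² - 168) = 225*(6² - 168) = 225*(36 - 168) = 225*(-132) = -29700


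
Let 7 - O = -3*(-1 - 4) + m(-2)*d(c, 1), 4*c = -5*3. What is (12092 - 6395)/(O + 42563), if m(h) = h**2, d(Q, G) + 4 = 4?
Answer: 1899/14185 ≈ 0.13387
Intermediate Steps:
c = -15/4 (c = (-5*3)/4 = (1/4)*(-15) = -15/4 ≈ -3.7500)
d(Q, G) = 0 (d(Q, G) = -4 + 4 = 0)
O = -8 (O = 7 - (-3*(-1 - 4) + (-2)**2*0) = 7 - (-3*(-5) + 4*0) = 7 - (15 + 0) = 7 - 1*15 = 7 - 15 = -8)
(12092 - 6395)/(O + 42563) = (12092 - 6395)/(-8 + 42563) = 5697/42555 = 5697*(1/42555) = 1899/14185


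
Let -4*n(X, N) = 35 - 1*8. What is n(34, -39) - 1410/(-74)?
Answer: 1821/148 ≈ 12.304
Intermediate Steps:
n(X, N) = -27/4 (n(X, N) = -(35 - 1*8)/4 = -(35 - 8)/4 = -¼*27 = -27/4)
n(34, -39) - 1410/(-74) = -27/4 - 1410/(-74) = -27/4 - 1410*(-1/74) = -27/4 + 705/37 = 1821/148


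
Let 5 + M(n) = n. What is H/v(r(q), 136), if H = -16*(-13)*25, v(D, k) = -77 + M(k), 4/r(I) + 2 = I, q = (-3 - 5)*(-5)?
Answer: 2600/27 ≈ 96.296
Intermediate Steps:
M(n) = -5 + n
q = 40 (q = -8*(-5) = 40)
r(I) = 4/(-2 + I)
v(D, k) = -82 + k (v(D, k) = -77 + (-5 + k) = -82 + k)
H = 5200 (H = 208*25 = 5200)
H/v(r(q), 136) = 5200/(-82 + 136) = 5200/54 = 5200*(1/54) = 2600/27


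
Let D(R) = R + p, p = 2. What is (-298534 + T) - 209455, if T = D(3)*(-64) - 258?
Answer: -508567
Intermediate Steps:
D(R) = 2 + R (D(R) = R + 2 = 2 + R)
T = -578 (T = (2 + 3)*(-64) - 258 = 5*(-64) - 258 = -320 - 258 = -578)
(-298534 + T) - 209455 = (-298534 - 578) - 209455 = -299112 - 209455 = -508567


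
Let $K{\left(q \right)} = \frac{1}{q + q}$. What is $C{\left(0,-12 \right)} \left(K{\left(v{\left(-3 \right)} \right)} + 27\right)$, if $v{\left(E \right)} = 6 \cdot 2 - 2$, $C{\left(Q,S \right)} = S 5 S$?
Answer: $19476$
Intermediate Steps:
$C{\left(Q,S \right)} = 5 S^{2}$ ($C{\left(Q,S \right)} = 5 S S = 5 S^{2}$)
$v{\left(E \right)} = 10$ ($v{\left(E \right)} = 12 - 2 = 10$)
$K{\left(q \right)} = \frac{1}{2 q}$
$C{\left(0,-12 \right)} \left(K{\left(v{\left(-3 \right)} \right)} + 27\right) = 5 \left(-12\right)^{2} \left(\frac{1}{2 \cdot 10} + 27\right) = 5 \cdot 144 \left(\frac{1}{2} \cdot \frac{1}{10} + 27\right) = 720 \left(\frac{1}{20} + 27\right) = 720 \cdot \frac{541}{20} = 19476$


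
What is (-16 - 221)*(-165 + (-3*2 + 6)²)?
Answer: 39105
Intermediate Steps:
(-16 - 221)*(-165 + (-3*2 + 6)²) = -237*(-165 + (-6 + 6)²) = -237*(-165 + 0²) = -237*(-165 + 0) = -237*(-165) = 39105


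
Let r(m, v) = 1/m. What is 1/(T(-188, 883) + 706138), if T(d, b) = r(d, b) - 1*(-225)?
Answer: 188/132796243 ≈ 1.4157e-6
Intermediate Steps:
T(d, b) = 225 + 1/d (T(d, b) = 1/d - 1*(-225) = 1/d + 225 = 225 + 1/d)
1/(T(-188, 883) + 706138) = 1/((225 + 1/(-188)) + 706138) = 1/((225 - 1/188) + 706138) = 1/(42299/188 + 706138) = 1/(132796243/188) = 188/132796243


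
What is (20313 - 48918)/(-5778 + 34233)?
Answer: -1907/1897 ≈ -1.0053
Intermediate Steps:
(20313 - 48918)/(-5778 + 34233) = -28605/28455 = -28605*1/28455 = -1907/1897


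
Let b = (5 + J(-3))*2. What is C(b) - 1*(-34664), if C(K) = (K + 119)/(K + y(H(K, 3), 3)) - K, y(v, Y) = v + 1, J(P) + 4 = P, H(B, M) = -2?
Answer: 34645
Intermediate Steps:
J(P) = -4 + P
y(v, Y) = 1 + v
b = -4 (b = (5 + (-4 - 3))*2 = (5 - 7)*2 = -2*2 = -4)
C(K) = -K + (119 + K)/(-1 + K) (C(K) = (K + 119)/(K + (1 - 2)) - K = (119 + K)/(K - 1) - K = (119 + K)/(-1 + K) - K = -K + (119 + K)/(-1 + K))
C(b) - 1*(-34664) = (119 - 1*(-4)² + 2*(-4))/(-1 - 4) - 1*(-34664) = (119 - 1*16 - 8)/(-5) + 34664 = -(119 - 16 - 8)/5 + 34664 = -⅕*95 + 34664 = -19 + 34664 = 34645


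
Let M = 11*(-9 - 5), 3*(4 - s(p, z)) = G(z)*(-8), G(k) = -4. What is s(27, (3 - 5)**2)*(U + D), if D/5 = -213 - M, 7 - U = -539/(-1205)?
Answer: 1390316/723 ≈ 1923.0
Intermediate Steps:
s(p, z) = -20/3 (s(p, z) = 4 - (-4)*(-8)/3 = 4 - 1/3*32 = 4 - 32/3 = -20/3)
U = 7896/1205 (U = 7 - (-539)/(-1205) = 7 - (-539)*(-1)/1205 = 7 - 1*539/1205 = 7 - 539/1205 = 7896/1205 ≈ 6.5527)
M = -154 (M = 11*(-14) = -154)
D = -295 (D = 5*(-213 - 1*(-154)) = 5*(-213 + 154) = 5*(-59) = -295)
s(27, (3 - 5)**2)*(U + D) = -20*(7896/1205 - 295)/3 = -20/3*(-347579/1205) = 1390316/723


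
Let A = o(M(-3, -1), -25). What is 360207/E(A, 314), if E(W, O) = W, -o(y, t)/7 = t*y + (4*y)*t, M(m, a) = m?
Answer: -120069/875 ≈ -137.22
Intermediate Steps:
o(y, t) = -35*t*y (o(y, t) = -7*(t*y + (4*y)*t) = -7*(t*y + 4*t*y) = -35*t*y)
A = -2625 (A = -35*(-25)*(-3) = -2625)
360207/E(A, 314) = 360207/(-2625) = 360207*(-1/2625) = -120069/875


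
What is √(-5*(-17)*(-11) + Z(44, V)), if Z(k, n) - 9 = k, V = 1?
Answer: 21*I*√2 ≈ 29.698*I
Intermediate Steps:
Z(k, n) = 9 + k
√(-5*(-17)*(-11) + Z(44, V)) = √(-5*(-17)*(-11) + (9 + 44)) = √(85*(-11) + 53) = √(-935 + 53) = √(-882) = 21*I*√2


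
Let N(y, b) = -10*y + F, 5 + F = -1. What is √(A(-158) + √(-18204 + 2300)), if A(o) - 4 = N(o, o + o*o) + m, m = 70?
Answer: 2*√(412 + I*√994) ≈ 40.625 + 1.5521*I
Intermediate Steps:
F = -6 (F = -5 - 1 = -6)
N(y, b) = -6 - 10*y (N(y, b) = -10*y - 6 = -6 - 10*y)
A(o) = 68 - 10*o (A(o) = 4 + ((-6 - 10*o) + 70) = 4 + (64 - 10*o) = 68 - 10*o)
√(A(-158) + √(-18204 + 2300)) = √((68 - 10*(-158)) + √(-18204 + 2300)) = √((68 + 1580) + √(-15904)) = √(1648 + 4*I*√994)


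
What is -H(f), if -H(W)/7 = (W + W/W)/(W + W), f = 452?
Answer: 3171/904 ≈ 3.5077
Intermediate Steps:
H(W) = -7*(1 + W)/(2*W) (H(W) = -7*(W + W/W)/(W + W) = -7*(W + 1)/(2*W) = -7*(1 + W)*1/(2*W) = -7*(1 + W)/(2*W))
-H(f) = -7*(-1 - 1*452)/(2*452) = -7*(-1 - 452)/(2*452) = -7*(-453)/(2*452) = -1*(-3171/904) = 3171/904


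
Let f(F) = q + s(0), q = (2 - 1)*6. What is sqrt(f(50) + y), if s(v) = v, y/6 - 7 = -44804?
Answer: 6*I*sqrt(7466) ≈ 518.44*I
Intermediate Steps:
y = -268782 (y = 42 + 6*(-44804) = 42 - 268824 = -268782)
q = 6 (q = 1*6 = 6)
f(F) = 6 (f(F) = 6 + 0 = 6)
sqrt(f(50) + y) = sqrt(6 - 268782) = sqrt(-268776) = 6*I*sqrt(7466)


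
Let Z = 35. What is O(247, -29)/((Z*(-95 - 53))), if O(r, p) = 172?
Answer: -43/1295 ≈ -0.033205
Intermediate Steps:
O(247, -29)/((Z*(-95 - 53))) = 172/((35*(-95 - 53))) = 172/((35*(-148))) = 172/(-5180) = 172*(-1/5180) = -43/1295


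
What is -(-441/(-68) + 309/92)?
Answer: -3849/391 ≈ -9.8440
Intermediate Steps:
-(-441/(-68) + 309/92) = -(-441*(-1/68) + 309*(1/92)) = -(441/68 + 309/92) = -1*3849/391 = -3849/391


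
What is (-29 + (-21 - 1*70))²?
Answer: 14400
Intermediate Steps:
(-29 + (-21 - 1*70))² = (-29 + (-21 - 70))² = (-29 - 91)² = (-120)² = 14400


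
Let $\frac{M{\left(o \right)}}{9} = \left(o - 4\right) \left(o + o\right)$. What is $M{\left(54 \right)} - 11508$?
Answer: $37092$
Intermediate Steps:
$M{\left(o \right)} = 18 o \left(-4 + o\right)$ ($M{\left(o \right)} = 9 \left(o - 4\right) \left(o + o\right) = 9 \left(-4 + o\right) 2 o = 9 \cdot 2 o \left(-4 + o\right) = 18 o \left(-4 + o\right)$)
$M{\left(54 \right)} - 11508 = 18 \cdot 54 \left(-4 + 54\right) - 11508 = 18 \cdot 54 \cdot 50 - 11508 = 48600 - 11508 = 37092$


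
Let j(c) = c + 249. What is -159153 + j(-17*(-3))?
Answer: -158853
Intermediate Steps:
j(c) = 249 + c
-159153 + j(-17*(-3)) = -159153 + (249 - 17*(-3)) = -159153 + (249 + 51) = -159153 + 300 = -158853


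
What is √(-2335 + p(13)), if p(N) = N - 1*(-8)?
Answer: I*√2314 ≈ 48.104*I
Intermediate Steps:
p(N) = 8 + N (p(N) = N + 8 = 8 + N)
√(-2335 + p(13)) = √(-2335 + (8 + 13)) = √(-2335 + 21) = √(-2314) = I*√2314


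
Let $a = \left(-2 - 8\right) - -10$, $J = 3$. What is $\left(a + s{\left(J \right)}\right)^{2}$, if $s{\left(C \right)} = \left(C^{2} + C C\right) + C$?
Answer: $441$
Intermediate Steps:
$s{\left(C \right)} = C + 2 C^{2}$ ($s{\left(C \right)} = \left(C^{2} + C^{2}\right) + C = 2 C^{2} + C = C + 2 C^{2}$)
$a = 0$ ($a = \left(-2 - 8\right) + 10 = -10 + 10 = 0$)
$\left(a + s{\left(J \right)}\right)^{2} = \left(0 + 3 \left(1 + 2 \cdot 3\right)\right)^{2} = \left(0 + 3 \left(1 + 6\right)\right)^{2} = \left(0 + 3 \cdot 7\right)^{2} = \left(0 + 21\right)^{2} = 21^{2} = 441$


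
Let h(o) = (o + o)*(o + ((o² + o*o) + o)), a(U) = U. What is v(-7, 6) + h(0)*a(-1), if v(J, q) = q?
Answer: 6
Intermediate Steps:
h(o) = 2*o*(2*o + 2*o²) (h(o) = (2*o)*(o + ((o² + o²) + o)) = (2*o)*(o + (2*o² + o)) = (2*o)*(o + (o + 2*o²)) = (2*o)*(2*o + 2*o²) = 2*o*(2*o + 2*o²))
v(-7, 6) + h(0)*a(-1) = 6 + (4*0²*(1 + 0))*(-1) = 6 + (4*0*1)*(-1) = 6 + 0*(-1) = 6 + 0 = 6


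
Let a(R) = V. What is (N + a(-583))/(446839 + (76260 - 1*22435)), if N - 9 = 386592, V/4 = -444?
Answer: 128275/166888 ≈ 0.76863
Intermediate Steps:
V = -1776 (V = 4*(-444) = -1776)
N = 386601 (N = 9 + 386592 = 386601)
a(R) = -1776
(N + a(-583))/(446839 + (76260 - 1*22435)) = (386601 - 1776)/(446839 + (76260 - 1*22435)) = 384825/(446839 + (76260 - 22435)) = 384825/(446839 + 53825) = 384825/500664 = 384825*(1/500664) = 128275/166888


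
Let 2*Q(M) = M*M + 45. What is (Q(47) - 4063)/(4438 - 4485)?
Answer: 2936/47 ≈ 62.468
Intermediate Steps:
Q(M) = 45/2 + M²/2 (Q(M) = (M*M + 45)/2 = (M² + 45)/2 = (45 + M²)/2 = 45/2 + M²/2)
(Q(47) - 4063)/(4438 - 4485) = ((45/2 + (½)*47²) - 4063)/(4438 - 4485) = ((45/2 + (½)*2209) - 4063)/(-47) = ((45/2 + 2209/2) - 4063)*(-1/47) = (1127 - 4063)*(-1/47) = -2936*(-1/47) = 2936/47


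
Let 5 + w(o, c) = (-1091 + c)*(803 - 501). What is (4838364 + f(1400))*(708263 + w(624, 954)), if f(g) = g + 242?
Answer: 3227722561304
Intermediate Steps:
w(o, c) = -329487 + 302*c (w(o, c) = -5 + (-1091 + c)*(803 - 501) = -5 + (-1091 + c)*302 = -5 + (-329482 + 302*c) = -329487 + 302*c)
f(g) = 242 + g
(4838364 + f(1400))*(708263 + w(624, 954)) = (4838364 + (242 + 1400))*(708263 + (-329487 + 302*954)) = (4838364 + 1642)*(708263 + (-329487 + 288108)) = 4840006*(708263 - 41379) = 4840006*666884 = 3227722561304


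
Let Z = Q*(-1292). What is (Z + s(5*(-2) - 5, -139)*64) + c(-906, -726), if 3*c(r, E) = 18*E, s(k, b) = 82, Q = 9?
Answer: -10736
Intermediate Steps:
Z = -11628 (Z = 9*(-1292) = -11628)
c(r, E) = 6*E (c(r, E) = (18*E)/3 = 6*E)
(Z + s(5*(-2) - 5, -139)*64) + c(-906, -726) = (-11628 + 82*64) + 6*(-726) = (-11628 + 5248) - 4356 = -6380 - 4356 = -10736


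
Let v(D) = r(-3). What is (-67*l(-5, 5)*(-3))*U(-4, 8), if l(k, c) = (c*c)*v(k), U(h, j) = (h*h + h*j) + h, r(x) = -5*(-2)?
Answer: -1005000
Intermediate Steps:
r(x) = 10
U(h, j) = h + h² + h*j (U(h, j) = (h² + h*j) + h = h + h² + h*j)
v(D) = 10
l(k, c) = 10*c² (l(k, c) = (c*c)*10 = c²*10 = 10*c²)
(-67*l(-5, 5)*(-3))*U(-4, 8) = (-67*10*5²*(-3))*(-4*(1 - 4 + 8)) = (-67*10*25*(-3))*(-4*5) = -16750*(-3)*(-20) = -67*(-750)*(-20) = 50250*(-20) = -1005000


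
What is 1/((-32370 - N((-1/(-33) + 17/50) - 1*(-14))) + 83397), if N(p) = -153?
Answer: 1/51180 ≈ 1.9539e-5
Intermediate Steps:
1/((-32370 - N((-1/(-33) + 17/50) - 1*(-14))) + 83397) = 1/((-32370 - 1*(-153)) + 83397) = 1/((-32370 + 153) + 83397) = 1/(-32217 + 83397) = 1/51180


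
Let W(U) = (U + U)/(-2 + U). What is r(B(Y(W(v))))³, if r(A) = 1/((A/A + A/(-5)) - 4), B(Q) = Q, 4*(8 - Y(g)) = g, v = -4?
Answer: -3375/314432 ≈ -0.010734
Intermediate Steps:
W(U) = 2*U/(-2 + U) (W(U) = (2*U)/(-2 + U) = 2*U/(-2 + U))
Y(g) = 8 - g/4
r(A) = 1/(-3 - A/5) (r(A) = 1/((1 + A*(-⅕)) - 4) = 1/((1 - A/5) - 4) = 1/(-3 - A/5))
r(B(Y(W(v))))³ = (-5/(15 + (8 - (-4)/(2*(-2 - 4)))))³ = (-5/(15 + (8 - (-4)/(2*(-6)))))³ = (-5/(15 + (8 - (-4)*(-1)/(2*6))))³ = (-5/(15 + (8 - ¼*4/3)))³ = (-5/(15 + (8 - ⅓)))³ = (-5/(15 + 23/3))³ = (-5/68/3)³ = (-5*3/68)³ = (-15/68)³ = -3375/314432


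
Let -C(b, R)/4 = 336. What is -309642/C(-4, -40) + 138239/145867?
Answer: 7558723805/32674208 ≈ 231.34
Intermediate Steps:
C(b, R) = -1344 (C(b, R) = -4*336 = -1344)
-309642/C(-4, -40) + 138239/145867 = -309642/(-1344) + 138239/145867 = -309642*(-1/1344) + 138239*(1/145867) = 51607/224 + 138239/145867 = 7558723805/32674208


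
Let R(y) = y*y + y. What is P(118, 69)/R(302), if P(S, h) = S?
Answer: 59/45753 ≈ 0.0012895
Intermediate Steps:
R(y) = y + y² (R(y) = y² + y = y + y²)
P(118, 69)/R(302) = 118/((302*(1 + 302))) = 118/((302*303)) = 118/91506 = 118*(1/91506) = 59/45753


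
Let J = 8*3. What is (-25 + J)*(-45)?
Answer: 45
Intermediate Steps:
J = 24
(-25 + J)*(-45) = (-25 + 24)*(-45) = -1*(-45) = 45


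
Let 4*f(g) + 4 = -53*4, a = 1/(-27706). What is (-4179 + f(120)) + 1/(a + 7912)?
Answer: -927915356237/219209871 ≈ -4233.0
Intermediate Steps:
a = -1/27706 ≈ -3.6093e-5
f(g) = -54 (f(g) = -1 + (-53*4)/4 = -1 + (¼)*(-212) = -1 - 53 = -54)
(-4179 + f(120)) + 1/(a + 7912) = (-4179 - 54) + 1/(-1/27706 + 7912) = -4233 + 1/(219209871/27706) = -4233 + 27706/219209871 = -927915356237/219209871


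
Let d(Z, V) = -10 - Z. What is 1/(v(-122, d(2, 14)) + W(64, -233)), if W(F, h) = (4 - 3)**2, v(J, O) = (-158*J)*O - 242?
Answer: -1/231553 ≈ -4.3187e-6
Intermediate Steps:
v(J, O) = -242 - 158*J*O (v(J, O) = -158*J*O - 242 = -242 - 158*J*O)
W(F, h) = 1 (W(F, h) = 1**2 = 1)
1/(v(-122, d(2, 14)) + W(64, -233)) = 1/((-242 - 158*(-122)*(-10 - 1*2)) + 1) = 1/((-242 - 158*(-122)*(-10 - 2)) + 1) = 1/((-242 - 158*(-122)*(-12)) + 1) = 1/((-242 - 231312) + 1) = 1/(-231554 + 1) = 1/(-231553) = -1/231553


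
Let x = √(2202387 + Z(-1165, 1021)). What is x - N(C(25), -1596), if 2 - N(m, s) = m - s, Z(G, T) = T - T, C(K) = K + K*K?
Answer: 2244 + √2202387 ≈ 3728.0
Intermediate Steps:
C(K) = K + K²
Z(G, T) = 0
N(m, s) = 2 + s - m (N(m, s) = 2 - (m - s) = 2 + (s - m) = 2 + s - m)
x = √2202387 (x = √(2202387 + 0) = √2202387 ≈ 1484.0)
x - N(C(25), -1596) = √2202387 - (2 - 1596 - 25*(1 + 25)) = √2202387 - (2 - 1596 - 25*26) = √2202387 - (2 - 1596 - 1*650) = √2202387 - (2 - 1596 - 650) = √2202387 - 1*(-2244) = √2202387 + 2244 = 2244 + √2202387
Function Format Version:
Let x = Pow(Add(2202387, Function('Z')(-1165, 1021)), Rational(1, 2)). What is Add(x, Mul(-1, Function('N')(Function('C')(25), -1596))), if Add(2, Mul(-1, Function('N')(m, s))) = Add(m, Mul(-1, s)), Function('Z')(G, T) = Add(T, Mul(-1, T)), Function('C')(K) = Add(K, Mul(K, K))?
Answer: Add(2244, Pow(2202387, Rational(1, 2))) ≈ 3728.0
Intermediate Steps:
Function('C')(K) = Add(K, Pow(K, 2))
Function('Z')(G, T) = 0
Function('N')(m, s) = Add(2, s, Mul(-1, m)) (Function('N')(m, s) = Add(2, Mul(-1, Add(m, Mul(-1, s)))) = Add(2, Add(s, Mul(-1, m))) = Add(2, s, Mul(-1, m)))
x = Pow(2202387, Rational(1, 2)) (x = Pow(Add(2202387, 0), Rational(1, 2)) = Pow(2202387, Rational(1, 2)) ≈ 1484.0)
Add(x, Mul(-1, Function('N')(Function('C')(25), -1596))) = Add(Pow(2202387, Rational(1, 2)), Mul(-1, Add(2, -1596, Mul(-1, Mul(25, Add(1, 25)))))) = Add(Pow(2202387, Rational(1, 2)), Mul(-1, Add(2, -1596, Mul(-1, Mul(25, 26))))) = Add(Pow(2202387, Rational(1, 2)), Mul(-1, Add(2, -1596, Mul(-1, 650)))) = Add(Pow(2202387, Rational(1, 2)), Mul(-1, Add(2, -1596, -650))) = Add(Pow(2202387, Rational(1, 2)), Mul(-1, -2244)) = Add(Pow(2202387, Rational(1, 2)), 2244) = Add(2244, Pow(2202387, Rational(1, 2)))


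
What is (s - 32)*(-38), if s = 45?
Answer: -494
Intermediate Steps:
(s - 32)*(-38) = (45 - 32)*(-38) = 13*(-38) = -494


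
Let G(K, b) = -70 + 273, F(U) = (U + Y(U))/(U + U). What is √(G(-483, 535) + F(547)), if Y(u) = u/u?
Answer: √60889305/547 ≈ 14.265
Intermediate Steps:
Y(u) = 1
F(U) = (1 + U)/(2*U) (F(U) = (U + 1)/(U + U) = (1 + U)/((2*U)) = (1 + U)*(1/(2*U)) = (1 + U)/(2*U))
G(K, b) = 203
√(G(-483, 535) + F(547)) = √(203 + (½)*(1 + 547)/547) = √(203 + (½)*(1/547)*548) = √(203 + 274/547) = √(111315/547) = √60889305/547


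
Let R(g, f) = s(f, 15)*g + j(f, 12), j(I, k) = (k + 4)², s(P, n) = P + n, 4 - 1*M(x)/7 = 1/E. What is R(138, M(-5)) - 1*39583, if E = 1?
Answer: -34359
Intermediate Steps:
M(x) = 21 (M(x) = 28 - 7/1 = 28 - 7*1 = 28 - 7 = 21)
j(I, k) = (4 + k)²
R(g, f) = 256 + g*(15 + f) (R(g, f) = (f + 15)*g + (4 + 12)² = (15 + f)*g + 16² = g*(15 + f) + 256 = 256 + g*(15 + f))
R(138, M(-5)) - 1*39583 = (256 + 138*(15 + 21)) - 1*39583 = (256 + 138*36) - 39583 = (256 + 4968) - 39583 = 5224 - 39583 = -34359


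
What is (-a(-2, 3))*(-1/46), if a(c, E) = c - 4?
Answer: -3/23 ≈ -0.13043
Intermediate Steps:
a(c, E) = -4 + c
(-a(-2, 3))*(-1/46) = (-(-4 - 2))*(-1/46) = (-1*(-6))*(-1*1/46) = 6*(-1/46) = -3/23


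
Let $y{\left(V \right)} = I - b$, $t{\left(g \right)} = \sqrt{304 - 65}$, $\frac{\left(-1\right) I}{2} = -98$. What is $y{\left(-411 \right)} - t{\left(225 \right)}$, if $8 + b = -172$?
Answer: $376 - \sqrt{239} \approx 360.54$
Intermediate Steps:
$I = 196$ ($I = \left(-2\right) \left(-98\right) = 196$)
$b = -180$ ($b = -8 - 172 = -180$)
$t{\left(g \right)} = \sqrt{239}$
$y{\left(V \right)} = 376$ ($y{\left(V \right)} = 196 - -180 = 196 + 180 = 376$)
$y{\left(-411 \right)} - t{\left(225 \right)} = 376 - \sqrt{239}$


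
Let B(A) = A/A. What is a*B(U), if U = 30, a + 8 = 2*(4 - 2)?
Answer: -4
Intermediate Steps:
a = -4 (a = -8 + 2*(4 - 2) = -8 + 2*2 = -8 + 4 = -4)
B(A) = 1
a*B(U) = -4*1 = -4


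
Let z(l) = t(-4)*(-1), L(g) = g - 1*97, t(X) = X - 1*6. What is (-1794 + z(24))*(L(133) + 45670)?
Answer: -81539504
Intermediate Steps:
t(X) = -6 + X (t(X) = X - 6 = -6 + X)
L(g) = -97 + g (L(g) = g - 97 = -97 + g)
z(l) = 10 (z(l) = (-6 - 4)*(-1) = -10*(-1) = 10)
(-1794 + z(24))*(L(133) + 45670) = (-1794 + 10)*((-97 + 133) + 45670) = -1784*(36 + 45670) = -1784*45706 = -81539504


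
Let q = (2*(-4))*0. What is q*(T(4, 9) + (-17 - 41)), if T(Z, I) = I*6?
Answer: 0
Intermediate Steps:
T(Z, I) = 6*I
q = 0 (q = -8*0 = 0)
q*(T(4, 9) + (-17 - 41)) = 0*(6*9 + (-17 - 41)) = 0*(54 - 58) = 0*(-4) = 0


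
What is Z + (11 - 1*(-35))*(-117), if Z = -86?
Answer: -5468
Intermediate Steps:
Z + (11 - 1*(-35))*(-117) = -86 + (11 - 1*(-35))*(-117) = -86 + (11 + 35)*(-117) = -86 + 46*(-117) = -86 - 5382 = -5468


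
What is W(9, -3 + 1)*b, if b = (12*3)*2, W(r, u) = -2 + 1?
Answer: -72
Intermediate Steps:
W(r, u) = -1
b = 72 (b = 36*2 = 72)
W(9, -3 + 1)*b = -1*72 = -72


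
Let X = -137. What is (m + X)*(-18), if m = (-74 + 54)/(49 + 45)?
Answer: 116082/47 ≈ 2469.8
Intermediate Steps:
m = -10/47 (m = -20/94 = -20*1/94 = -10/47 ≈ -0.21277)
(m + X)*(-18) = (-10/47 - 137)*(-18) = -6449/47*(-18) = 116082/47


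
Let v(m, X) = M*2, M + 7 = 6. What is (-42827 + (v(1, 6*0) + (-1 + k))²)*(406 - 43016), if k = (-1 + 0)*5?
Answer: 1822131430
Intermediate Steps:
M = -1 (M = -7 + 6 = -1)
v(m, X) = -2 (v(m, X) = -1*2 = -2)
k = -5 (k = -1*5 = -5)
(-42827 + (v(1, 6*0) + (-1 + k))²)*(406 - 43016) = (-42827 + (-2 + (-1 - 5))²)*(406 - 43016) = (-42827 + (-2 - 6)²)*(-42610) = (-42827 + (-8)²)*(-42610) = (-42827 + 64)*(-42610) = -42763*(-42610) = 1822131430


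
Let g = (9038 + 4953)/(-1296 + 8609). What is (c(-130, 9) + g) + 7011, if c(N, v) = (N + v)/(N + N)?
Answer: 13335097713/1901380 ≈ 7013.4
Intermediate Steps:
c(N, v) = (N + v)/(2*N) (c(N, v) = (N + v)/((2*N)) = (N + v)*(1/(2*N)) = (N + v)/(2*N))
g = 13991/7313 ≈ 1.9132
(c(-130, 9) + g) + 7011 = ((½)*(-130 + 9)/(-130) + 13991/7313) + 7011 = ((½)*(-1/130)*(-121) + 13991/7313) + 7011 = (121/260 + 13991/7313) + 7011 = 4522533/1901380 + 7011 = 13335097713/1901380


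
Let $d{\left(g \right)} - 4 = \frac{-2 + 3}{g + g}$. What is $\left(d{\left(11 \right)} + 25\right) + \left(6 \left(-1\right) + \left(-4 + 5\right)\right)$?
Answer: $\frac{529}{22} \approx 24.045$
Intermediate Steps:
$d{\left(g \right)} = 4 + \frac{1}{2 g}$ ($d{\left(g \right)} = 4 + \frac{-2 + 3}{g + g} = 4 + 1 \frac{1}{2 g} = 4 + \frac{1}{2 g}$)
$\left(d{\left(11 \right)} + 25\right) + \left(6 \left(-1\right) + \left(-4 + 5\right)\right) = \left(\left(4 + \frac{1}{2 \cdot 11}\right) + 25\right) + \left(6 \left(-1\right) + \left(-4 + 5\right)\right) = \left(\left(4 + \frac{1}{2} \cdot \frac{1}{11}\right) + 25\right) + \left(-6 + 1\right) = \left(\left(4 + \frac{1}{22}\right) + 25\right) - 5 = \left(\frac{89}{22} + 25\right) - 5 = \frac{639}{22} - 5 = \frac{529}{22}$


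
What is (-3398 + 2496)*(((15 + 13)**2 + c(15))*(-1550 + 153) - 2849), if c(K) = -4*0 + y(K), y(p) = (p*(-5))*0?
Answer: 990483494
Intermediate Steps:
y(p) = 0 (y(p) = -5*p*0 = 0)
c(K) = 0 (c(K) = -4*0 + 0 = 0 + 0 = 0)
(-3398 + 2496)*(((15 + 13)**2 + c(15))*(-1550 + 153) - 2849) = (-3398 + 2496)*(((15 + 13)**2 + 0)*(-1550 + 153) - 2849) = -902*((28**2 + 0)*(-1397) - 2849) = -902*((784 + 0)*(-1397) - 2849) = -902*(784*(-1397) - 2849) = -902*(-1095248 - 2849) = -902*(-1098097) = 990483494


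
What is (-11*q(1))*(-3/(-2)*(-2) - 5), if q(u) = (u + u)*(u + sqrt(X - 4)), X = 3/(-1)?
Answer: 176 + 176*I*sqrt(7) ≈ 176.0 + 465.65*I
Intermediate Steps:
X = -3 (X = 3*(-1) = -3)
q(u) = 2*u*(u + I*sqrt(7)) (q(u) = (u + u)*(u + sqrt(-3 - 4)) = (2*u)*(u + sqrt(-7)) = (2*u)*(u + I*sqrt(7)) = 2*u*(u + I*sqrt(7)))
(-11*q(1))*(-3/(-2)*(-2) - 5) = (-22*(1 + I*sqrt(7)))*(-3/(-2)*(-2) - 5) = (-11*(2 + 2*I*sqrt(7)))*(-3*(-1/2)*(-2) - 5) = (-22 - 22*I*sqrt(7))*((3/2)*(-2) - 5) = (-22 - 22*I*sqrt(7))*(-3 - 5) = (-22 - 22*I*sqrt(7))*(-8) = 176 + 176*I*sqrt(7)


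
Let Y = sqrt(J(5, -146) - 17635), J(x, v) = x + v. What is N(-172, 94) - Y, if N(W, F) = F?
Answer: 94 - 4*I*sqrt(1111) ≈ 94.0 - 133.33*I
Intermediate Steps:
J(x, v) = v + x
Y = 4*I*sqrt(1111) (Y = sqrt((-146 + 5) - 17635) = sqrt(-141 - 17635) = sqrt(-17776) = 4*I*sqrt(1111) ≈ 133.33*I)
N(-172, 94) - Y = 94 - 4*I*sqrt(1111)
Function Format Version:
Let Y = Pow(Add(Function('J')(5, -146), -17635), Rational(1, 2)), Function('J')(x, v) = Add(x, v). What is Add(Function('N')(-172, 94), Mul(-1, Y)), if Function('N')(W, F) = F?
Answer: Add(94, Mul(-4, I, Pow(1111, Rational(1, 2)))) ≈ Add(94.000, Mul(-133.33, I))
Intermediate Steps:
Function('J')(x, v) = Add(v, x)
Y = Mul(4, I, Pow(1111, Rational(1, 2))) (Y = Pow(Add(Add(-146, 5), -17635), Rational(1, 2)) = Pow(Add(-141, -17635), Rational(1, 2)) = Pow(-17776, Rational(1, 2)) = Mul(4, I, Pow(1111, Rational(1, 2))) ≈ Mul(133.33, I))
Add(Function('N')(-172, 94), Mul(-1, Y)) = Add(94, Mul(-1, Mul(4, I, Pow(1111, Rational(1, 2))))) = Add(94, Mul(-4, I, Pow(1111, Rational(1, 2))))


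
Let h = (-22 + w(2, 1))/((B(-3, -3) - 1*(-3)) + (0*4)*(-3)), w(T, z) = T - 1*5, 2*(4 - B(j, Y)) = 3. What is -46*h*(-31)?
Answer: -71300/11 ≈ -6481.8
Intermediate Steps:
B(j, Y) = 5/2 (B(j, Y) = 4 - ½*3 = 4 - 3/2 = 5/2)
w(T, z) = -5 + T (w(T, z) = T - 5 = -5 + T)
h = -50/11 (h = (-22 + (-5 + 2))/((5/2 - 1*(-3)) + (0*4)*(-3)) = (-22 - 3)/((5/2 + 3) + 0*(-3)) = -25/(11/2 + 0) = -25/11/2 = -25*2/11 = -50/11 ≈ -4.5455)
-46*h*(-31) = -46*(-50/11)*(-31) = (2300/11)*(-31) = -71300/11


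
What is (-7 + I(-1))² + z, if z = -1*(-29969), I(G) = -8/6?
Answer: 270346/9 ≈ 30038.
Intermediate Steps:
I(G) = -4/3 (I(G) = -8*⅙ = -4/3)
z = 29969
(-7 + I(-1))² + z = (-7 - 4/3)² + 29969 = (-25/3)² + 29969 = 625/9 + 29969 = 270346/9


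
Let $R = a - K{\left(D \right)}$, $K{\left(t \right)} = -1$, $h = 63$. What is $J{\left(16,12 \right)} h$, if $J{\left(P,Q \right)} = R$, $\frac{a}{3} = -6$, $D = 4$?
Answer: $-1071$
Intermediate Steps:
$a = -18$ ($a = 3 \left(-6\right) = -18$)
$R = -17$ ($R = -18 - -1 = -18 + 1 = -17$)
$J{\left(P,Q \right)} = -17$
$J{\left(16,12 \right)} h = \left(-17\right) 63 = -1071$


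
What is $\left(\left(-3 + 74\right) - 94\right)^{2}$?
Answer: $529$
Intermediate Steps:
$\left(\left(-3 + 74\right) - 94\right)^{2} = \left(71 - 94\right)^{2} = \left(-23\right)^{2} = 529$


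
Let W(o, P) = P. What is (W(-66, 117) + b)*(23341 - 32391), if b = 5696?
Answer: -52607650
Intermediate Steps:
(W(-66, 117) + b)*(23341 - 32391) = (117 + 5696)*(23341 - 32391) = 5813*(-9050) = -52607650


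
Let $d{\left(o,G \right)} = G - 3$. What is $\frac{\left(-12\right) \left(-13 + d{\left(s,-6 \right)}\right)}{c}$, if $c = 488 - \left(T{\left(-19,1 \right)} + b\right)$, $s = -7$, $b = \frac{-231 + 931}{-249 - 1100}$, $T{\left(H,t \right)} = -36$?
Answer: $\frac{44517}{88447} \approx 0.50332$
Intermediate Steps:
$b = - \frac{700}{1349}$ ($b = \frac{700}{-1349} = 700 \left(- \frac{1}{1349}\right) = - \frac{700}{1349} \approx -0.5189$)
$d{\left(o,G \right)} = -3 + G$
$c = \frac{707576}{1349}$ ($c = 488 - \left(-36 - \frac{700}{1349}\right) = 488 - - \frac{49264}{1349} = 488 + \frac{49264}{1349} = \frac{707576}{1349} \approx 524.52$)
$\frac{\left(-12\right) \left(-13 + d{\left(s,-6 \right)}\right)}{c} = \frac{\left(-12\right) \left(-13 - 9\right)}{\frac{707576}{1349}} = - 12 \left(-13 - 9\right) \frac{1349}{707576} = \left(-12\right) \left(-22\right) \frac{1349}{707576} = 264 \cdot \frac{1349}{707576} = \frac{44517}{88447}$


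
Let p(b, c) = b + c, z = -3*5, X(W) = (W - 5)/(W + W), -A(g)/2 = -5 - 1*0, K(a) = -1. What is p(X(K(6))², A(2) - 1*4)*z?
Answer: -225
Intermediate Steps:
A(g) = 10 (A(g) = -2*(-5 - 1*0) = -2*(-5 + 0) = -2*(-5) = 10)
X(W) = (-5 + W)/(2*W) (X(W) = (-5 + W)/((2*W)) = (-5 + W)*(1/(2*W)) = (-5 + W)/(2*W))
z = -15
p(X(K(6))², A(2) - 1*4)*z = (((½)*(-5 - 1)/(-1))² + (10 - 1*4))*(-15) = (((½)*(-1)*(-6))² + (10 - 4))*(-15) = (3² + 6)*(-15) = (9 + 6)*(-15) = 15*(-15) = -225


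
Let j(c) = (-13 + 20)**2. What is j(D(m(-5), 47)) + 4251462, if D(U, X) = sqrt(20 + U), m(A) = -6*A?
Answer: 4251511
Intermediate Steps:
j(c) = 49 (j(c) = 7**2 = 49)
j(D(m(-5), 47)) + 4251462 = 49 + 4251462 = 4251511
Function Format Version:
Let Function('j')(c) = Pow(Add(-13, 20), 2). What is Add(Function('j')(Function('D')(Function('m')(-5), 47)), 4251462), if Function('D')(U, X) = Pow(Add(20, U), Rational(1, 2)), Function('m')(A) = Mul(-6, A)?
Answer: 4251511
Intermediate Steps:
Function('j')(c) = 49 (Function('j')(c) = Pow(7, 2) = 49)
Add(Function('j')(Function('D')(Function('m')(-5), 47)), 4251462) = Add(49, 4251462) = 4251511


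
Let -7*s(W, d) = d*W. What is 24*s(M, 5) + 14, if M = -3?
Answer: 458/7 ≈ 65.429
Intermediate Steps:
s(W, d) = -W*d/7 (s(W, d) = -d*W/7 = -W*d/7)
24*s(M, 5) + 14 = 24*(-⅐*(-3)*5) + 14 = 24*(15/7) + 14 = 360/7 + 14 = 458/7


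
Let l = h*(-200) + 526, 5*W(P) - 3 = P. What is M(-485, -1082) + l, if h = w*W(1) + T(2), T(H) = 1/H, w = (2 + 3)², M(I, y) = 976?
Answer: -2598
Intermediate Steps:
W(P) = ⅗ + P/5
w = 25 (w = 5² = 25)
h = 41/2 (h = 25*(⅗ + (⅕)*1) + 1/2 = 25*(⅗ + ⅕) + ½ = 25*(⅘) + ½ = 20 + ½ = 41/2 ≈ 20.500)
l = -3574 (l = (41/2)*(-200) + 526 = -4100 + 526 = -3574)
M(-485, -1082) + l = 976 - 3574 = -2598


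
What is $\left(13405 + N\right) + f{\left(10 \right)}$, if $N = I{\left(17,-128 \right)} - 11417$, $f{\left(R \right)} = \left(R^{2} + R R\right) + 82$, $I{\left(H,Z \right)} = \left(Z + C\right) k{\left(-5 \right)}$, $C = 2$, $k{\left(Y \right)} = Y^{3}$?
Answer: $18020$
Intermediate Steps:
$I{\left(H,Z \right)} = -250 - 125 Z$ ($I{\left(H,Z \right)} = \left(Z + 2\right) \left(-5\right)^{3} = \left(2 + Z\right) \left(-125\right) = -250 - 125 Z$)
$f{\left(R \right)} = 82 + 2 R^{2}$ ($f{\left(R \right)} = \left(R^{2} + R^{2}\right) + 82 = 2 R^{2} + 82 = 82 + 2 R^{2}$)
$N = 4333$ ($N = \left(-250 - -16000\right) - 11417 = \left(-250 + 16000\right) - 11417 = 15750 - 11417 = 4333$)
$\left(13405 + N\right) + f{\left(10 \right)} = \left(13405 + 4333\right) + \left(82 + 2 \cdot 10^{2}\right) = 17738 + \left(82 + 2 \cdot 100\right) = 17738 + \left(82 + 200\right) = 17738 + 282 = 18020$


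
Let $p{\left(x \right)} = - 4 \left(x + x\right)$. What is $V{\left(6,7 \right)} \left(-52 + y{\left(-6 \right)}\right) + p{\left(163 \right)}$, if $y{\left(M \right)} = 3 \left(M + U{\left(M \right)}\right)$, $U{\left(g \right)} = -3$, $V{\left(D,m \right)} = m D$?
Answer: $-4622$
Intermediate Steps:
$V{\left(D,m \right)} = D m$
$y{\left(M \right)} = -9 + 3 M$ ($y{\left(M \right)} = 3 \left(M - 3\right) = 3 \left(-3 + M\right) = -9 + 3 M$)
$p{\left(x \right)} = - 8 x$ ($p{\left(x \right)} = - 4 \cdot 2 x = - 8 x$)
$V{\left(6,7 \right)} \left(-52 + y{\left(-6 \right)}\right) + p{\left(163 \right)} = 6 \cdot 7 \left(-52 + \left(-9 + 3 \left(-6\right)\right)\right) - 1304 = 42 \left(-52 - 27\right) - 1304 = 42 \left(-79\right) - 1304 = -3318 - 1304 = -4622$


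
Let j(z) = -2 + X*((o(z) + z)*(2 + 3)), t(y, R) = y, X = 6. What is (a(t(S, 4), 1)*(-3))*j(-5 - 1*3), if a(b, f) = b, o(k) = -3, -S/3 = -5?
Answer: 14940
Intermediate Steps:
S = 15 (S = -3*(-5) = 15)
j(z) = -92 + 30*z (j(z) = -2 + 6*((-3 + z)*(2 + 3)) = -2 + 6*((-3 + z)*5) = -2 + 6*(-15 + 5*z) = -2 + (-90 + 30*z) = -92 + 30*z)
(a(t(S, 4), 1)*(-3))*j(-5 - 1*3) = (15*(-3))*(-92 + 30*(-5 - 1*3)) = -45*(-92 + 30*(-5 - 3)) = -45*(-92 + 30*(-8)) = -45*(-92 - 240) = -45*(-332) = 14940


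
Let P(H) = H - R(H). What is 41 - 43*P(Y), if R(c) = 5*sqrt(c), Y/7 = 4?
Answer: -1163 + 430*sqrt(7) ≈ -25.327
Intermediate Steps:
Y = 28 (Y = 7*4 = 28)
P(H) = H - 5*sqrt(H)
41 - 43*P(Y) = 41 - 43*(28 - 10*sqrt(7)) = 41 + (-1204 + 430*sqrt(7)) = -1163 + 430*sqrt(7)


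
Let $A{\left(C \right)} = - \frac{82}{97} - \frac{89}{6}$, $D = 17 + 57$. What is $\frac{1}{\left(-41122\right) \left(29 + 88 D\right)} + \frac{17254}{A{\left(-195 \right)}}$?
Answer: $- \frac{2701040873704781}{2454433393250} \approx -1100.5$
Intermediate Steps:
$D = 74$
$A{\left(C \right)} = - \frac{9125}{582}$ ($A{\left(C \right)} = \left(-82\right) \frac{1}{97} - \frac{89}{6} = - \frac{82}{97} - \frac{89}{6} = - \frac{9125}{582}$)
$\frac{1}{\left(-41122\right) \left(29 + 88 D\right)} + \frac{17254}{A{\left(-195 \right)}} = \frac{1}{\left(-41122\right) \left(29 + 88 \cdot 74\right)} + \frac{17254}{- \frac{9125}{582}} = - \frac{1}{41122 \left(29 + 6512\right)} + 17254 \left(- \frac{582}{9125}\right) = - \frac{1}{41122 \cdot 6541} - \frac{10041828}{9125} = \left(- \frac{1}{41122}\right) \frac{1}{6541} - \frac{10041828}{9125} = - \frac{1}{268979002} - \frac{10041828}{9125} = - \frac{2701040873704781}{2454433393250}$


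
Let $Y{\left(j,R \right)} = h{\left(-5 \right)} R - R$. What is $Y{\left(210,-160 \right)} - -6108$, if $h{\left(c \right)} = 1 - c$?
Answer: $5308$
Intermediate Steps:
$Y{\left(j,R \right)} = 5 R$ ($Y{\left(j,R \right)} = \left(1 - -5\right) R - R = \left(1 + 5\right) R - R = 6 R - R = 5 R$)
$Y{\left(210,-160 \right)} - -6108 = 5 \left(-160\right) - -6108 = -800 + 6108 = 5308$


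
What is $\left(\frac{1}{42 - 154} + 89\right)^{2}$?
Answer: $\frac{99341089}{12544} \approx 7919.4$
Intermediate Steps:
$\left(\frac{1}{42 - 154} + 89\right)^{2} = \left(\frac{1}{-112} + 89\right)^{2} = \left(- \frac{1}{112} + 89\right)^{2} = \left(\frac{9967}{112}\right)^{2} = \frac{99341089}{12544}$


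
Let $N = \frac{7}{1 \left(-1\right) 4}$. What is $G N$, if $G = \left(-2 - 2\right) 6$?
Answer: $42$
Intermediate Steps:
$N = - \frac{7}{4}$ ($N = \frac{7}{\left(-1\right) 4} = \frac{7}{-4} = 7 \left(- \frac{1}{4}\right) = - \frac{7}{4} \approx -1.75$)
$G = -24$ ($G = \left(-4\right) 6 = -24$)
$G N = \left(-24\right) \left(- \frac{7}{4}\right) = 42$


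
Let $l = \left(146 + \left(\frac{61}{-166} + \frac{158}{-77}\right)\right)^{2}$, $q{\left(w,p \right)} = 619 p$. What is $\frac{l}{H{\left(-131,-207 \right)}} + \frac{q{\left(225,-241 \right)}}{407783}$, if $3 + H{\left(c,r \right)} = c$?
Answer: $- \frac{1376732742662549711}{8927534586329128} \approx -154.21$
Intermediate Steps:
$H{\left(c,r \right)} = -3 + c$
$l = \frac{3368131551009}{163379524}$ ($l = \left(146 + \left(61 \left(- \frac{1}{166}\right) + 158 \left(- \frac{1}{77}\right)\right)\right)^{2} = \left(146 - \frac{30925}{12782}\right)^{2} = \left(\frac{1835247}{12782}\right)^{2} = \frac{3368131551009}{163379524} \approx 20615.0$)
$\frac{l}{H{\left(-131,-207 \right)}} + \frac{q{\left(225,-241 \right)}}{407783} = \frac{3368131551009}{163379524 \left(-3 - 131\right)} + \frac{619 \left(-241\right)}{407783} = \frac{3368131551009}{163379524 \left(-134\right)} - \frac{149179}{407783} = \frac{3368131551009}{163379524} \left(- \frac{1}{134}\right) - \frac{149179}{407783} = - \frac{3368131551009}{21892856216} - \frac{149179}{407783} = - \frac{1376732742662549711}{8927534586329128}$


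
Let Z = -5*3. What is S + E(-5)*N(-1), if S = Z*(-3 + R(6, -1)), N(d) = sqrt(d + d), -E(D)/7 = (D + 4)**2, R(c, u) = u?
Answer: 60 - 7*I*sqrt(2) ≈ 60.0 - 9.8995*I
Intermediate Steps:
E(D) = -7*(4 + D)**2 (E(D) = -7*(D + 4)**2 = -7*(4 + D)**2)
N(d) = sqrt(2)*sqrt(d) (N(d) = sqrt(2*d) = sqrt(2)*sqrt(d))
Z = -15
S = 60 (S = -15*(-3 - 1) = -15*(-4) = 60)
S + E(-5)*N(-1) = 60 + (-7*(4 - 5)**2)*(sqrt(2)*sqrt(-1)) = 60 + (-7*(-1)**2)*(sqrt(2)*I) = 60 + (-7*1)*(I*sqrt(2)) = 60 - 7*I*sqrt(2)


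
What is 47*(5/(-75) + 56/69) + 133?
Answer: 57964/345 ≈ 168.01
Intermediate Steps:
47*(5/(-75) + 56/69) + 133 = 47*(5*(-1/75) + 56*(1/69)) + 133 = 47*(-1/15 + 56/69) + 133 = 47*(257/345) + 133 = 12079/345 + 133 = 57964/345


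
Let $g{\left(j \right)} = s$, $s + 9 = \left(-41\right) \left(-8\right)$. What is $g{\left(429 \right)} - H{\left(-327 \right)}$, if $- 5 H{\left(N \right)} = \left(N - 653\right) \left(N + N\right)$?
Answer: $128503$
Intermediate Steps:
$H{\left(N \right)} = - \frac{2 N \left(-653 + N\right)}{5}$ ($H{\left(N \right)} = - \frac{\left(N - 653\right) \left(N + N\right)}{5} = - \frac{\left(-653 + N\right) 2 N}{5} = - \frac{2 N \left(-653 + N\right)}{5}$)
$s = 319$ ($s = -9 - -328 = -9 + 328 = 319$)
$g{\left(j \right)} = 319$
$g{\left(429 \right)} - H{\left(-327 \right)} = 319 - \frac{2}{5} \left(-327\right) \left(653 - -327\right) = 319 - \frac{2}{5} \left(-327\right) \left(653 + 327\right) = 319 - \frac{2}{5} \left(-327\right) 980 = 319 - -128184 = 319 + 128184 = 128503$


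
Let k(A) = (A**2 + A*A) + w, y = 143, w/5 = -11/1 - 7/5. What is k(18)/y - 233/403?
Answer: 15603/4433 ≈ 3.5197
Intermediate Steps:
w = -62 (w = 5*(-11/1 - 7/5) = 5*(-11*1 - 7*1/5) = 5*(-11 - 7/5) = 5*(-62/5) = -62)
k(A) = -62 + 2*A**2 (k(A) = (A**2 + A*A) - 62 = (A**2 + A**2) - 62 = 2*A**2 - 62 = -62 + 2*A**2)
k(18)/y - 233/403 = (-62 + 2*18**2)/143 - 233/403 = (-62 + 2*324)*(1/143) - 233*1/403 = (-62 + 648)*(1/143) - 233/403 = 586*(1/143) - 233/403 = 586/143 - 233/403 = 15603/4433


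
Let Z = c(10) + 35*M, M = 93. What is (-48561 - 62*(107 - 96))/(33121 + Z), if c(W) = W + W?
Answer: -49243/36396 ≈ -1.3530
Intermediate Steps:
c(W) = 2*W
Z = 3275 (Z = 2*10 + 35*93 = 20 + 3255 = 3275)
(-48561 - 62*(107 - 96))/(33121 + Z) = (-48561 - 62*(107 - 96))/(33121 + 3275) = (-48561 - 62*11)/36396 = (-48561 - 682)*(1/36396) = -49243*1/36396 = -49243/36396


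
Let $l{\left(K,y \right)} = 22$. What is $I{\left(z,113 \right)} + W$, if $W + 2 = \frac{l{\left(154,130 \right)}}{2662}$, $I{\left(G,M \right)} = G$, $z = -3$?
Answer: $- \frac{604}{121} \approx -4.9917$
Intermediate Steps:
$W = - \frac{241}{121}$ ($W = -2 + \frac{22}{2662} = -2 + 22 \cdot \frac{1}{2662} = -2 + \frac{1}{121} = - \frac{241}{121} \approx -1.9917$)
$I{\left(z,113 \right)} + W = -3 - \frac{241}{121} = - \frac{604}{121}$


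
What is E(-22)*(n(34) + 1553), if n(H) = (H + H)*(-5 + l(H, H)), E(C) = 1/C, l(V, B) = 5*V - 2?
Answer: -12637/22 ≈ -574.41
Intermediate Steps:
l(V, B) = -2 + 5*V
n(H) = 2*H*(-7 + 5*H) (n(H) = (H + H)*(-5 + (-2 + 5*H)) = (2*H)*(-7 + 5*H) = 2*H*(-7 + 5*H))
E(-22)*(n(34) + 1553) = (2*34*(-7 + 5*34) + 1553)/(-22) = -(2*34*(-7 + 170) + 1553)/22 = -(2*34*163 + 1553)/22 = -(11084 + 1553)/22 = -1/22*12637 = -12637/22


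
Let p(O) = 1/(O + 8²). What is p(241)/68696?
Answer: 1/20952280 ≈ 4.7727e-8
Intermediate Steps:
p(O) = 1/(64 + O) (p(O) = 1/(O + 64) = 1/(64 + O))
p(241)/68696 = 1/((64 + 241)*68696) = (1/68696)/305 = (1/305)*(1/68696) = 1/20952280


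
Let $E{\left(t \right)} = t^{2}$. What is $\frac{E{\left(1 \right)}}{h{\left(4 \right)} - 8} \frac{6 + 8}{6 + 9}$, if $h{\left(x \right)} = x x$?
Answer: $\frac{7}{60} \approx 0.11667$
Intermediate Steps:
$h{\left(x \right)} = x^{2}$
$\frac{E{\left(1 \right)}}{h{\left(4 \right)} - 8} \frac{6 + 8}{6 + 9} = \frac{1^{2}}{4^{2} - 8} \frac{6 + 8}{6 + 9} = 1 \frac{1}{16 - 8} \cdot \frac{14}{15} = 1 \cdot \frac{1}{8} \cdot 14 \cdot \frac{1}{15} = 1 \cdot \frac{1}{8} \cdot \frac{14}{15} = \frac{1}{8} \cdot \frac{14}{15} = \frac{7}{60}$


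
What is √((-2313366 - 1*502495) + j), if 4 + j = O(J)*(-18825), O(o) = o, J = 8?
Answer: I*√2966465 ≈ 1722.3*I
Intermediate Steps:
j = -150604 (j = -4 + 8*(-18825) = -4 - 150600 = -150604)
√((-2313366 - 1*502495) + j) = √((-2313366 - 1*502495) - 150604) = √((-2313366 - 502495) - 150604) = √(-2815861 - 150604) = √(-2966465) = I*√2966465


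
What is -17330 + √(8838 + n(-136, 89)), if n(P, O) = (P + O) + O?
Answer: -17330 + 4*√555 ≈ -17236.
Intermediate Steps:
n(P, O) = P + 2*O (n(P, O) = (O + P) + O = P + 2*O)
-17330 + √(8838 + n(-136, 89)) = -17330 + √(8838 + (-136 + 2*89)) = -17330 + √(8838 + (-136 + 178)) = -17330 + √(8838 + 42) = -17330 + √8880 = -17330 + 4*√555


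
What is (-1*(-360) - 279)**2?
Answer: 6561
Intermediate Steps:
(-1*(-360) - 279)**2 = (360 - 279)**2 = 81**2 = 6561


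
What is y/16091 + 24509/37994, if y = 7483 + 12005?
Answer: 1134801391/611361454 ≈ 1.8562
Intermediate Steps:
y = 19488
y/16091 + 24509/37994 = 19488/16091 + 24509/37994 = 1134801391/611361454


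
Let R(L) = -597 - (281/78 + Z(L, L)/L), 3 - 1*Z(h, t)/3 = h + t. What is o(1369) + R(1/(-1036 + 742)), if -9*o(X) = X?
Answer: 444433/234 ≈ 1899.3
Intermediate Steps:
o(X) = -X/9
Z(h, t) = 9 - 3*h - 3*t (Z(h, t) = 9 - 3*(h + t) = 9 + (-3*h - 3*t) = 9 - 3*h - 3*t)
R(L) = -46847/78 - (9 - 6*L)/L (R(L) = -597 - (281/78 + (9 - 3*L - 3*L)/L) = -597 - (281*(1/78) + (9 - 6*L)/L) = -597 - (281/78 + (9 - 6*L)/L) = -597 + (-281/78 - (9 - 6*L)/L) = -46847/78 - (9 - 6*L)/L)
o(1369) + R(1/(-1036 + 742)) = -⅑*1369 + (-46379/78 - 9/(1/(-1036 + 742))) = -1369/9 + (-46379/78 - 9/(1/(-294))) = -1369/9 + (-46379/78 - 9/(-1/294)) = -1369/9 + (-46379/78 - 9*(-294)) = -1369/9 + (-46379/78 + 2646) = -1369/9 + 160009/78 = 444433/234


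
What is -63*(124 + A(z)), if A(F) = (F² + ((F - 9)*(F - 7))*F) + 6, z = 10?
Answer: -16380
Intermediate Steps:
A(F) = 6 + F² + F*(-9 + F)*(-7 + F) (A(F) = (F² + ((-9 + F)*(-7 + F))*F) + 6 = (F² + F*(-9 + F)*(-7 + F)) + 6 = 6 + F² + F*(-9 + F)*(-7 + F))
-63*(124 + A(z)) = -63*(124 + (6 + 10³ - 15*10² + 63*10)) = -63*(124 + (6 + 1000 - 15*100 + 630)) = -63*(124 + (6 + 1000 - 1500 + 630)) = -63*(124 + 136) = -63*260 = -16380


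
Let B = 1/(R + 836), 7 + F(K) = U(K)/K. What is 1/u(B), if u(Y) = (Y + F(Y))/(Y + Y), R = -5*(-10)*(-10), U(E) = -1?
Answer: -2/115247 ≈ -1.7354e-5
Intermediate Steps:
F(K) = -7 - 1/K
R = -500 (R = 50*(-10) = -500)
B = 1/336 (B = 1/(-500 + 836) = 1/336 ≈ 0.0029762)
u(Y) = (-7 + Y - 1/Y)/(2*Y) (u(Y) = (Y + (-7 - 1/Y))/(Y + Y) = (-7 + Y - 1/Y)/((2*Y)) = (-7 + Y - 1/Y)*(1/(2*Y)) = (-7 + Y - 1/Y)/(2*Y))
1/u(B) = 1/((-1 + (-7 + 1/336)/336)/(2*336⁻²)) = 1/((½)*112896*(-1 + (1/336)*(-2351/336))) = 1/((½)*112896*(-1 - 2351/112896)) = 1/((½)*112896*(-115247/112896)) = 1/(-115247/2) = -2/115247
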